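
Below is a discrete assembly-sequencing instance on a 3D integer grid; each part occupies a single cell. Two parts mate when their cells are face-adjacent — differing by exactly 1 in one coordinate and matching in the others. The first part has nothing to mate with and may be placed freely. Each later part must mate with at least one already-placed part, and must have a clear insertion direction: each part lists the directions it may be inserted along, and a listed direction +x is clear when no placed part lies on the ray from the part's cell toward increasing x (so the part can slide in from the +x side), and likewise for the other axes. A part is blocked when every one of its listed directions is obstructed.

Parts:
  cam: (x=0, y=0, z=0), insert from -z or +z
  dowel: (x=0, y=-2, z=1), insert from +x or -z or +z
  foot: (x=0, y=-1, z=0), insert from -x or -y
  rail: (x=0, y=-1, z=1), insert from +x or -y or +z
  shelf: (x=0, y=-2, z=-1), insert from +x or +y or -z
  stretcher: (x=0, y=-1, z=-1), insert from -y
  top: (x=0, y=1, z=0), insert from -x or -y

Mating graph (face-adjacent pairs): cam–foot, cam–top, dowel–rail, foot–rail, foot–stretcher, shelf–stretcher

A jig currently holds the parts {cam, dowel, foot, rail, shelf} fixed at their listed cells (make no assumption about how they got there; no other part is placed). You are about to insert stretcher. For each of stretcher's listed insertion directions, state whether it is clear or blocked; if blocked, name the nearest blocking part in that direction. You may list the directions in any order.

-y: blocked by shelf

-y: nearest on ray is shelf@(0, -2, -1) ⇒ blocked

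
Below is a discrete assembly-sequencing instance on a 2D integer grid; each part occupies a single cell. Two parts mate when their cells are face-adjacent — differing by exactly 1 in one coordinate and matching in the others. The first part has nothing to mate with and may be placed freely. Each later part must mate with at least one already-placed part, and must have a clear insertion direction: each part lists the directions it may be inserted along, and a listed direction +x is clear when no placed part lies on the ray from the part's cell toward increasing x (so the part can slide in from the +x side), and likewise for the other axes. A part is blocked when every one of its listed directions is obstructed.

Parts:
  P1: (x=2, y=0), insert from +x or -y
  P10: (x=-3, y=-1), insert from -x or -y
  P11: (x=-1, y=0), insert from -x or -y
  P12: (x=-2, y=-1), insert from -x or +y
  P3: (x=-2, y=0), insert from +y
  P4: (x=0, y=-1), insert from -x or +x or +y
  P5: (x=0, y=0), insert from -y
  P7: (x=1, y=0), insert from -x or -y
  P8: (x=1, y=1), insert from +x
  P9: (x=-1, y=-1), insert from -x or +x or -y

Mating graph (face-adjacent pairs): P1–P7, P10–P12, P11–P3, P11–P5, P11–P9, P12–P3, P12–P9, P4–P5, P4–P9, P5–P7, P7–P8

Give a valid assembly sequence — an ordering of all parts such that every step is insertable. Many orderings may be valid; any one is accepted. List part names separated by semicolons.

1. P11@(-1, 0) [-x clear] — {P11}
2. P9@(-1, -1) [-x clear] — {P11, P9}
3. P5@(0, 0) [-y clear] — {P11, P5, P9}
4. P7@(1, 0) [-y clear] — {P11, P5, P7, P9}
5. P8@(1, 1) [+x clear] — {P11, P5, P7, P8, P9}
6. P1@(2, 0) [+x clear] — {P1, P11, P5, P7, P8, P9}
7. P3@(-2, 0) [+y clear] — {P1, P11, P3, P5, P7, P8, P9}
8. P12@(-2, -1) [-x clear] — {P1, P11, P12, P3, P5, P7, P8, P9}
9. P4@(0, -1) [+x clear] — {P1, P11, P12, P3, P4, P5, P7, P8, P9}
10. P10@(-3, -1) [-x clear] — {P1, P10, P11, P12, P3, P4, P5, P7, P8, P9}

P11; P9; P5; P7; P8; P1; P3; P12; P4; P10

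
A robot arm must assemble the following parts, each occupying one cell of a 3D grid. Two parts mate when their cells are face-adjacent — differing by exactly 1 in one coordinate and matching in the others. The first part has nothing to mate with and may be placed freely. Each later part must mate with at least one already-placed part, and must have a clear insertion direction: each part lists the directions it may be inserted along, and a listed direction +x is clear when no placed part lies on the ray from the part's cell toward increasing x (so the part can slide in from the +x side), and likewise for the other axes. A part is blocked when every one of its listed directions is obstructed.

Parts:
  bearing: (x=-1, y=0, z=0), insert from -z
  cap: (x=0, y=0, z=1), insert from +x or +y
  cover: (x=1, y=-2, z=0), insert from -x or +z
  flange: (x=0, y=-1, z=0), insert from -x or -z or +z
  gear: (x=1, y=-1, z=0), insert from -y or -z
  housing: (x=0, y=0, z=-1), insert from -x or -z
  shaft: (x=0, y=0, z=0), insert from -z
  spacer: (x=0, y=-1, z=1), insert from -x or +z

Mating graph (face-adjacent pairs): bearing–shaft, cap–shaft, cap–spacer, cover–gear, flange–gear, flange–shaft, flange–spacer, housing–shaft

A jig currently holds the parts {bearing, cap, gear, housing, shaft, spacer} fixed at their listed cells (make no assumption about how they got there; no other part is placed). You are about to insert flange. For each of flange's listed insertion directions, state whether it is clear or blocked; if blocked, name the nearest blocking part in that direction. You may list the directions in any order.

+z: blocked by spacer; -x: clear; -z: clear

-x: ray from flange(0, -1, 0) has no placed part ⇒ clear
-z: ray from flange(0, -1, 0) has no placed part ⇒ clear
+z: nearest on ray is spacer@(0, -1, 1) ⇒ blocked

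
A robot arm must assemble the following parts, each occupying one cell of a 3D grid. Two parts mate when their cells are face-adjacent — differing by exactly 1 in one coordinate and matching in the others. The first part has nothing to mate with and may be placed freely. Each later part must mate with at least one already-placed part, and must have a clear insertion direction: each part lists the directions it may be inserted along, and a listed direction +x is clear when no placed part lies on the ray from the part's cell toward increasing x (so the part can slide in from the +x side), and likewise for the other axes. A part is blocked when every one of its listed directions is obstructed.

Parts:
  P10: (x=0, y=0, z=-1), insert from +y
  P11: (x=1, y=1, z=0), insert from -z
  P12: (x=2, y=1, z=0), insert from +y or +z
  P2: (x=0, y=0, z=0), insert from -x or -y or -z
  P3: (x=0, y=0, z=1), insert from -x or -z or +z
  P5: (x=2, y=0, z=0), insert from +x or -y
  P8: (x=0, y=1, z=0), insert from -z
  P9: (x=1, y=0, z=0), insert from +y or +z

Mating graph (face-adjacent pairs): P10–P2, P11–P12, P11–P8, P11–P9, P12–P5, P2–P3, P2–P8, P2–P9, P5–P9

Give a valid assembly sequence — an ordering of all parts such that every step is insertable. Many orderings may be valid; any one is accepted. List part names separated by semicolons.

1. P2@(0, 0, 0) [-x clear] — {P2}
2. P8@(0, 1, 0) [-z clear] — {P2, P8}
3. P11@(1, 1, 0) [-z clear] — {P11, P2, P8}
4. P3@(0, 0, 1) [-x clear] — {P11, P2, P3, P8}
5. P9@(1, 0, 0) [+z clear] — {P11, P2, P3, P8, P9}
6. P10@(0, 0, -1) [+y clear] — {P10, P11, P2, P3, P8, P9}
7. P5@(2, 0, 0) [+x clear] — {P10, P11, P2, P3, P5, P8, P9}
8. P12@(2, 1, 0) [+y clear] — {P10, P11, P12, P2, P3, P5, P8, P9}

P2; P8; P11; P3; P9; P10; P5; P12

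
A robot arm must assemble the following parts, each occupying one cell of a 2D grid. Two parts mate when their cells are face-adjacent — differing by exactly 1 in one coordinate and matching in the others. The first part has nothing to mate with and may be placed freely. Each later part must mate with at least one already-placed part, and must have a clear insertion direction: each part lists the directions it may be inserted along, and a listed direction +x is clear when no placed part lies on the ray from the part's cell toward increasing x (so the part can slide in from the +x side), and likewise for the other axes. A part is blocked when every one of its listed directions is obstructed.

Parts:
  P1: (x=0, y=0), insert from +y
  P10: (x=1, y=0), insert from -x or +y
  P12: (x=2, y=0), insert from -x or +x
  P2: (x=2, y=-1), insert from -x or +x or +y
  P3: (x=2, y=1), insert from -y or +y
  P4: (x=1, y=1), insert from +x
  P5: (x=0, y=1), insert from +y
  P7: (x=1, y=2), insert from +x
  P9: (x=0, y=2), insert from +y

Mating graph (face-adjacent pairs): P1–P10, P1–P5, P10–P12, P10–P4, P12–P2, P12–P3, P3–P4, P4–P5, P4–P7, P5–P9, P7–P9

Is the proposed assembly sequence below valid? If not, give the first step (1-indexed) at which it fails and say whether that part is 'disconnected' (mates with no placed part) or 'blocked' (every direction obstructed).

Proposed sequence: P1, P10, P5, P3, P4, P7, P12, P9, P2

1. P1@(0, 0) [+y clear] — {P1}
2. P10@(1, 0) [+y clear] — {P1, P10}
3. P5@(0, 1) [+y clear] — {P1, P10, P5}
4. P3@(2, 1) — no placed neighbour ⇒ disconnected

Invalid at step 4 (disconnected)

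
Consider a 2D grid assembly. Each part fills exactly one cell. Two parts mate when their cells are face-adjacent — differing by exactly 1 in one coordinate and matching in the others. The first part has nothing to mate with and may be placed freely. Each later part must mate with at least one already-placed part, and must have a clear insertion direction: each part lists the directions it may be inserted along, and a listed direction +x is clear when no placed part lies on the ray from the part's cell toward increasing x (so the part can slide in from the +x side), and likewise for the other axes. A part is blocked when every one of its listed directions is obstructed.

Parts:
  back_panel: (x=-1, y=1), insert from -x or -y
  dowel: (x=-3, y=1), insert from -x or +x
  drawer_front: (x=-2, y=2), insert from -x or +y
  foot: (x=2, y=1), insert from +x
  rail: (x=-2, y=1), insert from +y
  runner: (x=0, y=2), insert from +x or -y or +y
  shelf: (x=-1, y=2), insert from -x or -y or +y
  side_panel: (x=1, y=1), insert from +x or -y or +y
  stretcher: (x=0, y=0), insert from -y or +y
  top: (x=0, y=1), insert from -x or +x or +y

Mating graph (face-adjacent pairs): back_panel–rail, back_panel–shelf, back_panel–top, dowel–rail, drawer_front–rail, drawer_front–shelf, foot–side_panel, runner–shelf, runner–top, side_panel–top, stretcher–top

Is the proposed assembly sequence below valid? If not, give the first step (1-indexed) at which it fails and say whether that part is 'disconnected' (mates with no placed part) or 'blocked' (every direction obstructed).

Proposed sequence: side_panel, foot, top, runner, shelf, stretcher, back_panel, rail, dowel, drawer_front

Valid

1. side_panel@(1, 1) [+x clear] — {side_panel}
2. foot@(2, 1) [+x clear] — {foot, side_panel}
3. top@(0, 1) [-x clear] — {foot, side_panel, top}
4. runner@(0, 2) [+x clear] — {foot, runner, side_panel, top}
5. shelf@(-1, 2) [-x clear] — {foot, runner, shelf, side_panel, top}
6. stretcher@(0, 0) [-y clear] — {foot, runner, shelf, side_panel, stretcher, top}
7. back_panel@(-1, 1) [-x clear] — {back_panel, foot, runner, shelf, side_panel, stretcher, top}
8. rail@(-2, 1) [+y clear] — {back_panel, foot, rail, runner, shelf, side_panel, stretcher, top}
9. dowel@(-3, 1) [-x clear] — {back_panel, dowel, foot, rail, runner, shelf, side_panel, stretcher, top}
10. drawer_front@(-2, 2) [-x clear] — {back_panel, dowel, drawer_front, foot, rail, runner, shelf, side_panel, stretcher, top}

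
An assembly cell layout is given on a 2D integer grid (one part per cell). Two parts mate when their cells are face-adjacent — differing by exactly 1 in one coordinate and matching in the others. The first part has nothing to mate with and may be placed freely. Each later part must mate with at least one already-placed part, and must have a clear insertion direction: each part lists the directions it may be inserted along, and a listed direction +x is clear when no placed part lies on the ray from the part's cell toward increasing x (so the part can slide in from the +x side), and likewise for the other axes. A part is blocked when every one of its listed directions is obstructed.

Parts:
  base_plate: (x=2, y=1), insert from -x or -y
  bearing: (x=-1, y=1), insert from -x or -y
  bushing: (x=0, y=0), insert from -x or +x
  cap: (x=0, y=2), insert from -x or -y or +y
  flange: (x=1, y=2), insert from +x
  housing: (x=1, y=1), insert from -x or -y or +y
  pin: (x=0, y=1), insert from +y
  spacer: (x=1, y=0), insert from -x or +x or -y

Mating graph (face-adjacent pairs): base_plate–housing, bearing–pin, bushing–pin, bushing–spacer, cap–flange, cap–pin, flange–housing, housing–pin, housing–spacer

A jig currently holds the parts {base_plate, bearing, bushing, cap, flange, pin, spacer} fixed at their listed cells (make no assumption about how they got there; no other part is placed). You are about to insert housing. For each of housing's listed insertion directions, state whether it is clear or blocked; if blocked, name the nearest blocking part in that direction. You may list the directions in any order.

-x: nearest on ray is pin@(0, 1) ⇒ blocked
-y: nearest on ray is spacer@(1, 0) ⇒ blocked
+y: nearest on ray is flange@(1, 2) ⇒ blocked

+y: blocked by flange; -x: blocked by pin; -y: blocked by spacer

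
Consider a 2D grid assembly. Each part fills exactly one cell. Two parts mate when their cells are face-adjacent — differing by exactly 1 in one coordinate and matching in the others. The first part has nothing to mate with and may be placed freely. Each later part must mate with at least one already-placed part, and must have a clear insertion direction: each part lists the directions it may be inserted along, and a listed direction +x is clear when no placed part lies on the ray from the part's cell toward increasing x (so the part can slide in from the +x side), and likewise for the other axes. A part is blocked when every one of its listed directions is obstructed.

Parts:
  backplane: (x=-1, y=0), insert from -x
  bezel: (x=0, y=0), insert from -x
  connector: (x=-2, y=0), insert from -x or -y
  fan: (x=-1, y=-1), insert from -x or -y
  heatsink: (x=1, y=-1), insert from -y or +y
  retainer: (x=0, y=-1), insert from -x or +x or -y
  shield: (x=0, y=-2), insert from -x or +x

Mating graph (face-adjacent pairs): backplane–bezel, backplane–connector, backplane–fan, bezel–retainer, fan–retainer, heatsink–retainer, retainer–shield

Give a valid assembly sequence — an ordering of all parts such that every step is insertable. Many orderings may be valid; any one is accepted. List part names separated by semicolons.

1. heatsink@(1, -1) [-y clear] — {heatsink}
2. retainer@(0, -1) [-x clear] — {heatsink, retainer}
3. shield@(0, -2) [-x clear] — {heatsink, retainer, shield}
4. fan@(-1, -1) [-x clear] — {fan, heatsink, retainer, shield}
5. bezel@(0, 0) [-x clear] — {bezel, fan, heatsink, retainer, shield}
6. backplane@(-1, 0) [-x clear] — {backplane, bezel, fan, heatsink, retainer, shield}
7. connector@(-2, 0) [-x clear] — {backplane, bezel, connector, fan, heatsink, retainer, shield}

heatsink; retainer; shield; fan; bezel; backplane; connector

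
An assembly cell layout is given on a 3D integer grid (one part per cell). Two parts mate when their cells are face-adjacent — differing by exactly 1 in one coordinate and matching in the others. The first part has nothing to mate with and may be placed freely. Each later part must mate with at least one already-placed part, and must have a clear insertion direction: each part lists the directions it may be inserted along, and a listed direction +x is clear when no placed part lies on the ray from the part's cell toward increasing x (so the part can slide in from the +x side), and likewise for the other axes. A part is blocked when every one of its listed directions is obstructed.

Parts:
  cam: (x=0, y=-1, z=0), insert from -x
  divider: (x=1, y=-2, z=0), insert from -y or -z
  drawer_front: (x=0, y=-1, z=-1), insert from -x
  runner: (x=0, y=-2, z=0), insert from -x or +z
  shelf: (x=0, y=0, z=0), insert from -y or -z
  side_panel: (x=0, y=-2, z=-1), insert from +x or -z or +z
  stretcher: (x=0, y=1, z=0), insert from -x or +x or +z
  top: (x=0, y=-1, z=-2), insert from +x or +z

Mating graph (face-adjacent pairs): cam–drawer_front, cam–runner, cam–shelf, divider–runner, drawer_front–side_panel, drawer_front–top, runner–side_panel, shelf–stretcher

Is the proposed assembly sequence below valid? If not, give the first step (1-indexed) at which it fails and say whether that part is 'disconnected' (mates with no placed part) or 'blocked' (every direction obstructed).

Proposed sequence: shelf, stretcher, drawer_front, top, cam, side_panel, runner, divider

1. shelf@(0, 0, 0) [-y clear] — {shelf}
2. stretcher@(0, 1, 0) [-x clear] — {shelf, stretcher}
3. drawer_front@(0, -1, -1) — no placed neighbour ⇒ disconnected

Invalid at step 3 (disconnected)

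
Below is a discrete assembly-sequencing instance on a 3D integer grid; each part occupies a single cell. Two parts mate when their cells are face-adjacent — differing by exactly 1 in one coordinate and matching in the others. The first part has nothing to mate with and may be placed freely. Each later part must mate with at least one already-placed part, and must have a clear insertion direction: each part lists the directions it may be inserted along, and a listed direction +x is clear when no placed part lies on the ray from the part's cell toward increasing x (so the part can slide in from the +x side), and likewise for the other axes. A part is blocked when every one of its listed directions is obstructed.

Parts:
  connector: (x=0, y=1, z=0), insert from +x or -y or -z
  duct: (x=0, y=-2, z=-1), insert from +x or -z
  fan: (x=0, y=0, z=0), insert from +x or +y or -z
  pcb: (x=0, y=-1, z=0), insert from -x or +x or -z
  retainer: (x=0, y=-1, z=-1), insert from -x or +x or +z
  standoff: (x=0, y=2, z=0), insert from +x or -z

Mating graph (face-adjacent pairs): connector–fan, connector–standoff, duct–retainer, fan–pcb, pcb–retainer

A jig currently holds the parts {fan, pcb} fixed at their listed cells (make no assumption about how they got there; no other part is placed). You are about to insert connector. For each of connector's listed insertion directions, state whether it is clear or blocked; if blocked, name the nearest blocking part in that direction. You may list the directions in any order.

+x: clear; -y: blocked by fan; -z: clear

+x: ray from connector(0, 1, 0) has no placed part ⇒ clear
-y: nearest on ray is fan@(0, 0, 0) ⇒ blocked
-z: ray from connector(0, 1, 0) has no placed part ⇒ clear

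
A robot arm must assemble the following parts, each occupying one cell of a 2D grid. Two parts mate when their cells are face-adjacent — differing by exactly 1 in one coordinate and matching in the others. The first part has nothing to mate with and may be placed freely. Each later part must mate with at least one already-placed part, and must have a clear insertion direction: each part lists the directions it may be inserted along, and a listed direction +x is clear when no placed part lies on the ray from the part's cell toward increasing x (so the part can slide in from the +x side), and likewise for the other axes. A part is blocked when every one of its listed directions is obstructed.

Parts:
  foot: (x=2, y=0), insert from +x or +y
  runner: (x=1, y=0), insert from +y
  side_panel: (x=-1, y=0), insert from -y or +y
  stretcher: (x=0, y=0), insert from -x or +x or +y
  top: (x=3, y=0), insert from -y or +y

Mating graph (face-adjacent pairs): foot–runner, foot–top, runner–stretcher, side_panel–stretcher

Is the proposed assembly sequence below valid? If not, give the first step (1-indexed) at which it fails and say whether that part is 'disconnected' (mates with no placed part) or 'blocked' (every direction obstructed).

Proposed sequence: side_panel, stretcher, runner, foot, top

1. side_panel@(-1, 0) [-y clear] — {side_panel}
2. stretcher@(0, 0) [+x clear] — {side_panel, stretcher}
3. runner@(1, 0) [+y clear] — {runner, side_panel, stretcher}
4. foot@(2, 0) [+x clear] — {foot, runner, side_panel, stretcher}
5. top@(3, 0) [-y clear] — {foot, runner, side_panel, stretcher, top}

Valid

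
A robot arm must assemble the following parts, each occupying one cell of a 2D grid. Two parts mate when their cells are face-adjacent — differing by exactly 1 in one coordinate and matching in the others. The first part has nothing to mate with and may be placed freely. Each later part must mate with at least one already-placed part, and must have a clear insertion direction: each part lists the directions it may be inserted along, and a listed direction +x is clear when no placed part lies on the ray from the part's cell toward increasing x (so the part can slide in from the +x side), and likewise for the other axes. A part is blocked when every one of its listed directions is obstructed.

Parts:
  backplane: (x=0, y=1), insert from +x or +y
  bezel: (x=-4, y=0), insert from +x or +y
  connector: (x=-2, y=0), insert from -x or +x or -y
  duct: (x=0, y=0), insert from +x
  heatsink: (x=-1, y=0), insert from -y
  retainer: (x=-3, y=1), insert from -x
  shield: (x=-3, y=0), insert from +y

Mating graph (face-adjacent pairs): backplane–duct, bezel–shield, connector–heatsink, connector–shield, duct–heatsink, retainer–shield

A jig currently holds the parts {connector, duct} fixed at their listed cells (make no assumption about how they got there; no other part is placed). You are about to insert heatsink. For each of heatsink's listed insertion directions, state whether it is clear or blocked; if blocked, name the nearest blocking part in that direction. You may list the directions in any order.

-y: clear

-y: ray from heatsink(-1, 0) has no placed part ⇒ clear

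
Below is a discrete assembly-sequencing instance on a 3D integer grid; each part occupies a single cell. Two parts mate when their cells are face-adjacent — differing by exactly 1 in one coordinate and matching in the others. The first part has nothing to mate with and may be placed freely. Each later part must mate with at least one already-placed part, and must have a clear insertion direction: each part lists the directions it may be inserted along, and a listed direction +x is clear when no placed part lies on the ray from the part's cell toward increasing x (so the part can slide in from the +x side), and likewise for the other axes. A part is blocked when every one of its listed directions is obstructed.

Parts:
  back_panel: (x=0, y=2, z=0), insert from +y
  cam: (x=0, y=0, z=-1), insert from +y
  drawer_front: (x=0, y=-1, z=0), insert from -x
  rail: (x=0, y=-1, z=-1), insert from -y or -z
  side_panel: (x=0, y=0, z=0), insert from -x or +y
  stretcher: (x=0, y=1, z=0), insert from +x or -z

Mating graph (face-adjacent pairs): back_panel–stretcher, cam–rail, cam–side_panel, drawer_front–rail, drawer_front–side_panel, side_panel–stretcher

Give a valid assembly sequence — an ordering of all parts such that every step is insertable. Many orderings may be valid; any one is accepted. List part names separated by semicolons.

cam; side_panel; drawer_front; stretcher; back_panel; rail

1. cam@(0, 0, -1) [+y clear] — {cam}
2. side_panel@(0, 0, 0) [-x clear] — {cam, side_panel}
3. drawer_front@(0, -1, 0) [-x clear] — {cam, drawer_front, side_panel}
4. stretcher@(0, 1, 0) [+x clear] — {cam, drawer_front, side_panel, stretcher}
5. back_panel@(0, 2, 0) [+y clear] — {back_panel, cam, drawer_front, side_panel, stretcher}
6. rail@(0, -1, -1) [-y clear] — {back_panel, cam, drawer_front, rail, side_panel, stretcher}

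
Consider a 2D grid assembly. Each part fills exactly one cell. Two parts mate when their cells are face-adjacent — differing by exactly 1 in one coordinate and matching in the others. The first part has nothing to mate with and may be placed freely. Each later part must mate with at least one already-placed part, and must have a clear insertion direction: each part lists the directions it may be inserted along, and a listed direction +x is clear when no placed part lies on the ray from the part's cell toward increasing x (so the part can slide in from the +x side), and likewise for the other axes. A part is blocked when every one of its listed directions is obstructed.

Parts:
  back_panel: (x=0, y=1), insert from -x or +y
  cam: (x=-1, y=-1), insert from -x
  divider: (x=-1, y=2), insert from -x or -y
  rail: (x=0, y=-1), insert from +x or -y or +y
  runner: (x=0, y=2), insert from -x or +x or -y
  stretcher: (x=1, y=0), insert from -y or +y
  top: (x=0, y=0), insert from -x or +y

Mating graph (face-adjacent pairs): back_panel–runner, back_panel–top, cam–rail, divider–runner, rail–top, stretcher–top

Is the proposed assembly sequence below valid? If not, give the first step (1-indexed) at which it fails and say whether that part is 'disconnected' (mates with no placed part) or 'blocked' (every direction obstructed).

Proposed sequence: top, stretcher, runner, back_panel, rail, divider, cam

Invalid at step 3 (disconnected)

1. top@(0, 0) [-x clear] — {top}
2. stretcher@(1, 0) [-y clear] — {stretcher, top}
3. runner@(0, 2) — no placed neighbour ⇒ disconnected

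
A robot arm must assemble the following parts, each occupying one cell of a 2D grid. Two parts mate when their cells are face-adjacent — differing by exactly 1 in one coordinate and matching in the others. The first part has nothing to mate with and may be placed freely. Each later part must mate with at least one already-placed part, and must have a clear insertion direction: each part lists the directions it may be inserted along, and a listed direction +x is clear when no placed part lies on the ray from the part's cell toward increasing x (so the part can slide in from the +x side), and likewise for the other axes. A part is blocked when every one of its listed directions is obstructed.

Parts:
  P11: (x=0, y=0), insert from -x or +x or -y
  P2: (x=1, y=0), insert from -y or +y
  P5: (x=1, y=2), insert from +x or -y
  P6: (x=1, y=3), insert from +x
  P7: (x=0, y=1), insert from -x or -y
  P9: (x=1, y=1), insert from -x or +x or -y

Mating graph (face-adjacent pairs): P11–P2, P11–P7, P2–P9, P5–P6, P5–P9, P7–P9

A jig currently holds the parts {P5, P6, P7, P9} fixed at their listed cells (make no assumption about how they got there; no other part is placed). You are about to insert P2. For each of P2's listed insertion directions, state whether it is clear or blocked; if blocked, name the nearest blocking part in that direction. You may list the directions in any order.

+y: blocked by P9; -y: clear

-y: ray from P2(1, 0) has no placed part ⇒ clear
+y: nearest on ray is P9@(1, 1) ⇒ blocked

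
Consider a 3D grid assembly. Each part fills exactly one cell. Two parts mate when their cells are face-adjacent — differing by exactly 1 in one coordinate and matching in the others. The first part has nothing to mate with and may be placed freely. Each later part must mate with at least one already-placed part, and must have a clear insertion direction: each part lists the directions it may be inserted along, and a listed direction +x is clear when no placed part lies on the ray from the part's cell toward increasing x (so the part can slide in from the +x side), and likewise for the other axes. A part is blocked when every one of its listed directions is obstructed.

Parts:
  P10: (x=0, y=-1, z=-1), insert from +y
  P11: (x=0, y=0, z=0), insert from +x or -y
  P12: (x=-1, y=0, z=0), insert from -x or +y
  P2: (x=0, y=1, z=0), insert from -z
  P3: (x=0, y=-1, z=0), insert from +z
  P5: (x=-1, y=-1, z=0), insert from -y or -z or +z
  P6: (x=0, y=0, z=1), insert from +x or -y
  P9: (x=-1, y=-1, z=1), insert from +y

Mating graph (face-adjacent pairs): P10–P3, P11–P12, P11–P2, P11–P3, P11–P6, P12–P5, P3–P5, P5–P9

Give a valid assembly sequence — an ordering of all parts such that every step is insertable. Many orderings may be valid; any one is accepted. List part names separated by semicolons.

P12; P5; P3; P11; P2; P10; P6; P9

1. P12@(-1, 0, 0) [-x clear] — {P12}
2. P5@(-1, -1, 0) [-y clear] — {P12, P5}
3. P3@(0, -1, 0) [+z clear] — {P12, P3, P5}
4. P11@(0, 0, 0) [+x clear] — {P11, P12, P3, P5}
5. P2@(0, 1, 0) [-z clear] — {P11, P12, P2, P3, P5}
6. P10@(0, -1, -1) [+y clear] — {P10, P11, P12, P2, P3, P5}
7. P6@(0, 0, 1) [+x clear] — {P10, P11, P12, P2, P3, P5, P6}
8. P9@(-1, -1, 1) [+y clear] — {P10, P11, P12, P2, P3, P5, P6, P9}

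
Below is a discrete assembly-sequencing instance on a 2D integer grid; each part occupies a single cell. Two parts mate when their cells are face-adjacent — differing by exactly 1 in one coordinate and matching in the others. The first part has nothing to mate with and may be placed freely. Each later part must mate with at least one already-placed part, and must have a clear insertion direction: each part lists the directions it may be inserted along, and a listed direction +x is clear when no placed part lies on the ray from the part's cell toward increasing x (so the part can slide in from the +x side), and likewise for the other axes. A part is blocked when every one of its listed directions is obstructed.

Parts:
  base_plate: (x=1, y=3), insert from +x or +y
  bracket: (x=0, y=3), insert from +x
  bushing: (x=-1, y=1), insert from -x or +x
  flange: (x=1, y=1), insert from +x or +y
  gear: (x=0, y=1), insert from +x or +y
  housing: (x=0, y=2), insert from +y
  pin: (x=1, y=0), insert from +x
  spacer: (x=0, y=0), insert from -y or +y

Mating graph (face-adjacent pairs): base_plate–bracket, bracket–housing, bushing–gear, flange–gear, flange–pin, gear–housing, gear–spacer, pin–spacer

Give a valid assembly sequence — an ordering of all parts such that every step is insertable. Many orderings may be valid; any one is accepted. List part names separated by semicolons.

1. housing@(0, 2) [+y clear] — {housing}
2. bracket@(0, 3) [+x clear] — {bracket, housing}
3. base_plate@(1, 3) [+x clear] — {base_plate, bracket, housing}
4. gear@(0, 1) [+x clear] — {base_plate, bracket, gear, housing}
5. flange@(1, 1) [+x clear] — {base_plate, bracket, flange, gear, housing}
6. pin@(1, 0) [+x clear] — {base_plate, bracket, flange, gear, housing, pin}
7. bushing@(-1, 1) [-x clear] — {base_plate, bracket, bushing, flange, gear, housing, pin}
8. spacer@(0, 0) [-y clear] — {base_plate, bracket, bushing, flange, gear, housing, pin, spacer}

housing; bracket; base_plate; gear; flange; pin; bushing; spacer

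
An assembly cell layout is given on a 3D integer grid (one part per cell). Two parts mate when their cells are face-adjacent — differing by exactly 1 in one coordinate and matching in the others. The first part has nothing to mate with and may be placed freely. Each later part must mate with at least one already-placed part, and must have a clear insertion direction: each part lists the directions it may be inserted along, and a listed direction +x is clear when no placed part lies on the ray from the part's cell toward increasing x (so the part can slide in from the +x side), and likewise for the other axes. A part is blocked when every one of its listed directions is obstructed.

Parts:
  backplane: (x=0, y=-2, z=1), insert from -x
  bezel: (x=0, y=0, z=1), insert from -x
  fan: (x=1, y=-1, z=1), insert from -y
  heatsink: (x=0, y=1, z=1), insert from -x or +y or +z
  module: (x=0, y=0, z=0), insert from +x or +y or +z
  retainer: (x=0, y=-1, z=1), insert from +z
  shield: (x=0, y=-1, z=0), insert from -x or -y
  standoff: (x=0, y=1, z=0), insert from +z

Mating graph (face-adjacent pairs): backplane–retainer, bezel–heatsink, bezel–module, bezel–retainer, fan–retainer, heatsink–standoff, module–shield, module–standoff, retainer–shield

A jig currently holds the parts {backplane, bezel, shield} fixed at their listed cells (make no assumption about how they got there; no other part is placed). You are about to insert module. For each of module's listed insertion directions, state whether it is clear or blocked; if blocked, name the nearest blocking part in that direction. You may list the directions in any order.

+x: clear; +y: clear; +z: blocked by bezel

+x: ray from module(0, 0, 0) has no placed part ⇒ clear
+y: ray from module(0, 0, 0) has no placed part ⇒ clear
+z: nearest on ray is bezel@(0, 0, 1) ⇒ blocked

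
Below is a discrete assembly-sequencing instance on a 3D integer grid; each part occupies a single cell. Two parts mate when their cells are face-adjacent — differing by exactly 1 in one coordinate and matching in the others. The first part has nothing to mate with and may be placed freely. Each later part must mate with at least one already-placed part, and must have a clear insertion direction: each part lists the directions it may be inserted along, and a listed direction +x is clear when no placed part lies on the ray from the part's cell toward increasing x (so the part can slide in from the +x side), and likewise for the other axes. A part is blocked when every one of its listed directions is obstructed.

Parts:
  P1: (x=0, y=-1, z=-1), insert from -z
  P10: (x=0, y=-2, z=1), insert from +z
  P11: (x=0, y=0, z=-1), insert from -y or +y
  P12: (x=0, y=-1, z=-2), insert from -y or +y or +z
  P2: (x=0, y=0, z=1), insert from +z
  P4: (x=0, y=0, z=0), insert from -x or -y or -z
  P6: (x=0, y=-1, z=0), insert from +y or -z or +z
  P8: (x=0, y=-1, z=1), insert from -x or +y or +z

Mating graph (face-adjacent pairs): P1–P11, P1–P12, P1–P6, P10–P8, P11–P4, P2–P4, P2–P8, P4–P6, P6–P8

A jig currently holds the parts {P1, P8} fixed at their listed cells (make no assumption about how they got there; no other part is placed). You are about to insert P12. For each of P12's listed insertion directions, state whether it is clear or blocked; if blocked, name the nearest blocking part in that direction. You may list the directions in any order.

-y: ray from P12(0, -1, -2) has no placed part ⇒ clear
+y: ray from P12(0, -1, -2) has no placed part ⇒ clear
+z: nearest on ray is P1@(0, -1, -1) ⇒ blocked

+y: clear; +z: blocked by P1; -y: clear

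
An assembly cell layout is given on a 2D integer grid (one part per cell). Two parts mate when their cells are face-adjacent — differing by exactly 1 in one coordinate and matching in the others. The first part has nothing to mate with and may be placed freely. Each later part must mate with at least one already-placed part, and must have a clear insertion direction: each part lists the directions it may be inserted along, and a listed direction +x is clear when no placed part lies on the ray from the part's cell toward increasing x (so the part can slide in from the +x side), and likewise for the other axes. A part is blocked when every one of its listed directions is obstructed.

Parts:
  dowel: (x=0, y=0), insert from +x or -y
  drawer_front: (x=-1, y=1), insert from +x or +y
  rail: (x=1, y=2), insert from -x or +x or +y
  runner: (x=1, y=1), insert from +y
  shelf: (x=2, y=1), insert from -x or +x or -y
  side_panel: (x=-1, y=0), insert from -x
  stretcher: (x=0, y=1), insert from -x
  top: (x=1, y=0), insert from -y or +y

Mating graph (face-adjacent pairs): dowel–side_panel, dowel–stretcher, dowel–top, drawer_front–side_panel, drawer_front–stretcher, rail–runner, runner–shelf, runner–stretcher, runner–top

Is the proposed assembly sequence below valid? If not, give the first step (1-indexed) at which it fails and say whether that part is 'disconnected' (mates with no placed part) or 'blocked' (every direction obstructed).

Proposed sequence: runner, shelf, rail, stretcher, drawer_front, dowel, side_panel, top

1. runner@(1, 1) [+y clear] — {runner}
2. shelf@(2, 1) [+x clear] — {runner, shelf}
3. rail@(1, 2) [-x clear] — {rail, runner, shelf}
4. stretcher@(0, 1) [-x clear] — {rail, runner, shelf, stretcher}
5. drawer_front@(-1, 1) [+y clear] — {drawer_front, rail, runner, shelf, stretcher}
6. dowel@(0, 0) [+x clear] — {dowel, drawer_front, rail, runner, shelf, stretcher}
7. side_panel@(-1, 0) [-x clear] — {dowel, drawer_front, rail, runner, shelf, side_panel, stretcher}
8. top@(1, 0) [-y clear] — {dowel, drawer_front, rail, runner, shelf, side_panel, stretcher, top}

Valid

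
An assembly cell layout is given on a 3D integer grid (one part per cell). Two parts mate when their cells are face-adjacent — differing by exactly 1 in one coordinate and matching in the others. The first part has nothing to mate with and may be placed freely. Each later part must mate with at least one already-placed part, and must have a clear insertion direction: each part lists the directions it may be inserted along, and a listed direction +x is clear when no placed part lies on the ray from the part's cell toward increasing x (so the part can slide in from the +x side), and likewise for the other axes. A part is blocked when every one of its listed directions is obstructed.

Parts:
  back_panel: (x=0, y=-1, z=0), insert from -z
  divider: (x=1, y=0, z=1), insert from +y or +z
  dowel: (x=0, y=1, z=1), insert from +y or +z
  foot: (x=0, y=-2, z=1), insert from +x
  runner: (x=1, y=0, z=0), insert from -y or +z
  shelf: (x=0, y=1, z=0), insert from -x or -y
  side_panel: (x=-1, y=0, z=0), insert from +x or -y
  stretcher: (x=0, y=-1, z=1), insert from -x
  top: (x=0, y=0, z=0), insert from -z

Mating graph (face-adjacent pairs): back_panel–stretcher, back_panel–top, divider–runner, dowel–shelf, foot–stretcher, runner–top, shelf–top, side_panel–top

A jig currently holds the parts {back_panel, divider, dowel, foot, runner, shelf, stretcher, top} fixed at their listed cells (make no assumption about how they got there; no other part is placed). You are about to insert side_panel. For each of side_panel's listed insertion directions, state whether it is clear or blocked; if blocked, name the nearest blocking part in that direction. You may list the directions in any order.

+x: nearest on ray is top@(0, 0, 0) ⇒ blocked
-y: ray from side_panel(-1, 0, 0) has no placed part ⇒ clear

+x: blocked by top; -y: clear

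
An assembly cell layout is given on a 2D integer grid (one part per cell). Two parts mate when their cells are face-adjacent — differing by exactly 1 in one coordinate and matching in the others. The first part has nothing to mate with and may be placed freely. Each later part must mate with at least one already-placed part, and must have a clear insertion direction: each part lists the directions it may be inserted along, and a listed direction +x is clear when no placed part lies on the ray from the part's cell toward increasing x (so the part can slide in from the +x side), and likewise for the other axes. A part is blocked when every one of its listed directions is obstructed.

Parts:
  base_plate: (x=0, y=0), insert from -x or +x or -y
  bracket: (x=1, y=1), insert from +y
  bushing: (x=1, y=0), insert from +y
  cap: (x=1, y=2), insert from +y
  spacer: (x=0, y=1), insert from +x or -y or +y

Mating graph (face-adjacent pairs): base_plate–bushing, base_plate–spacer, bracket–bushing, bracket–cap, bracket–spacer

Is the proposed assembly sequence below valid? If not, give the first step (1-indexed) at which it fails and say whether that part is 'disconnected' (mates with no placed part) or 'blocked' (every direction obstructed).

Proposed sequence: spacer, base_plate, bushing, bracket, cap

1. spacer@(0, 1) [+x clear] — {spacer}
2. base_plate@(0, 0) [-x clear] — {base_plate, spacer}
3. bushing@(1, 0) [+y clear] — {base_plate, bushing, spacer}
4. bracket@(1, 1) [+y clear] — {base_plate, bracket, bushing, spacer}
5. cap@(1, 2) [+y clear] — {base_plate, bracket, bushing, cap, spacer}

Valid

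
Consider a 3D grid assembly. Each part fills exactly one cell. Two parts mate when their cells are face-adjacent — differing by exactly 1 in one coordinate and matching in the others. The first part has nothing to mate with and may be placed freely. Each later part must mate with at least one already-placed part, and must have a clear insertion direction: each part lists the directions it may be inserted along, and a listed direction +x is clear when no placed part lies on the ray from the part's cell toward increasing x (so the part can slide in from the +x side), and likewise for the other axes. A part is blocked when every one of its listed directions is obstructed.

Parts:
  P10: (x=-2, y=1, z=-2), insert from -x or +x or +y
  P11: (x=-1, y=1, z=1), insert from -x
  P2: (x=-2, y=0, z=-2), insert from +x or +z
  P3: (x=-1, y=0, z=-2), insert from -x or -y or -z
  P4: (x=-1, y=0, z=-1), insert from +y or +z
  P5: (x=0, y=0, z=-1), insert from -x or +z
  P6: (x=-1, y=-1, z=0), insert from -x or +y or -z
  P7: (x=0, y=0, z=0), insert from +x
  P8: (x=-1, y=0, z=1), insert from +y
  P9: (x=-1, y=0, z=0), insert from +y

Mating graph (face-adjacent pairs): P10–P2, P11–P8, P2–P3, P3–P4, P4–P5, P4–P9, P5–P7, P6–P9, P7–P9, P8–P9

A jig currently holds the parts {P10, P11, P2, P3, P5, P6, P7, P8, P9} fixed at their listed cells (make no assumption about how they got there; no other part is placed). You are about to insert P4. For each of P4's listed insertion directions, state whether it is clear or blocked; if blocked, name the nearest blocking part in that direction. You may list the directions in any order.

+y: clear; +z: blocked by P9

+y: ray from P4(-1, 0, -1) has no placed part ⇒ clear
+z: nearest on ray is P9@(-1, 0, 0) ⇒ blocked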